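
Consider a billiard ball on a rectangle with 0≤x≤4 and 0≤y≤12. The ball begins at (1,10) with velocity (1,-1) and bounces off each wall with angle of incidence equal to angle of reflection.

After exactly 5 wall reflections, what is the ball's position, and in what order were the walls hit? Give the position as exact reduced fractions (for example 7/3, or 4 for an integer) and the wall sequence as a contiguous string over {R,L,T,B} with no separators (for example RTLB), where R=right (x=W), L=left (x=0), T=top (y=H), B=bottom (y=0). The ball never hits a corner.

1. t=3 → R at (4,7); v=(-1,-1)
2. t=4 → L at (0,3); v=(1,-1)
3. t=3 → B at (3,0); v=(1,1)
4. t=1 → R at (4,1); v=(-1,1)
5. t=4 → L at (0,5); v=(1,1)

Final position: (0,5)
Wall sequence: RLBRL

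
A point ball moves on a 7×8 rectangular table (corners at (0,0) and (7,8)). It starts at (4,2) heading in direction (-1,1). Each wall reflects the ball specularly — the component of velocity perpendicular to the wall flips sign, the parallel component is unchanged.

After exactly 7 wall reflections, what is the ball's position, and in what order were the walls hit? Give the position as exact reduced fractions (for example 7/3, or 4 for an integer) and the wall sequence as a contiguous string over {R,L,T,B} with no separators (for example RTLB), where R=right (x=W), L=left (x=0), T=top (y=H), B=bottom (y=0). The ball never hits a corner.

1. t=4 → L at (0,6); v=(1,1)
2. t=2 → T at (2,8); v=(1,-1)
3. t=5 → R at (7,3); v=(-1,-1)
4. t=3 → B at (4,0); v=(-1,1)
5. t=4 → L at (0,4); v=(1,1)
6. t=4 → T at (4,8); v=(1,-1)
7. t=3 → R at (7,5); v=(-1,-1)

Final position: (7,5)
Wall sequence: LTRBLTR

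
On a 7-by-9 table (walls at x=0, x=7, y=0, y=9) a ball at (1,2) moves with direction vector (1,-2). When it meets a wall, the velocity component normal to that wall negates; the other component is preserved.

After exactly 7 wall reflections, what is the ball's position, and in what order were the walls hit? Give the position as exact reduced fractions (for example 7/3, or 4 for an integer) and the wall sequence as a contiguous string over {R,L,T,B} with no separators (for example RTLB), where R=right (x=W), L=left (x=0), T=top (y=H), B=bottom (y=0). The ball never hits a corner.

Final position: (6,0)
Wall sequence: BTRBLTB

1. t=1 → B at (2,0); v=(1,2)
2. t=9/2 → T at (13/2,9); v=(1,-2)
3. t=1/2 → R at (7,8); v=(-1,-2)
4. t=4 → B at (3,0); v=(-1,2)
5. t=3 → L at (0,6); v=(1,2)
6. t=3/2 → T at (3/2,9); v=(1,-2)
7. t=9/2 → B at (6,0); v=(1,2)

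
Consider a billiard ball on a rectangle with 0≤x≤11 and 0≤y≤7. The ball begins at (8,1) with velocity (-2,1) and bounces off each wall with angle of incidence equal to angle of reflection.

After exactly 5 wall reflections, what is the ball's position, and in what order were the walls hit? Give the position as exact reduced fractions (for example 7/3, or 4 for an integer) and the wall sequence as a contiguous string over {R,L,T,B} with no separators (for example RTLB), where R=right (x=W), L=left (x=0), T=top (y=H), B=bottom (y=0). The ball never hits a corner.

1. t=4 → L at (0,5); v=(2,1)
2. t=2 → T at (4,7); v=(2,-1)
3. t=7/2 → R at (11,7/2); v=(-2,-1)
4. t=7/2 → B at (4,0); v=(-2,1)
5. t=2 → L at (0,2); v=(2,1)

Final position: (0,2)
Wall sequence: LTRBL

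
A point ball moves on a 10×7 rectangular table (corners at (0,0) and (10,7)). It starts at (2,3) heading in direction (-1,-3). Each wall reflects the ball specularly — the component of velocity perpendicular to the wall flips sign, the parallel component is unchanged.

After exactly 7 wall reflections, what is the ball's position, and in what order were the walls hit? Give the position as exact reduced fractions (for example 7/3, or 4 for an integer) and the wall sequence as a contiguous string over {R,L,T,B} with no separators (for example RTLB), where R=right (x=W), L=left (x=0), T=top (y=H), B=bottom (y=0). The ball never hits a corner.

Final position: (10,5)
Wall sequence: BLTBTBR

1. t=1 → B at (1,0); v=(-1,3)
2. t=1 → L at (0,3); v=(1,3)
3. t=4/3 → T at (4/3,7); v=(1,-3)
4. t=7/3 → B at (11/3,0); v=(1,3)
5. t=7/3 → T at (6,7); v=(1,-3)
6. t=7/3 → B at (25/3,0); v=(1,3)
7. t=5/3 → R at (10,5); v=(-1,3)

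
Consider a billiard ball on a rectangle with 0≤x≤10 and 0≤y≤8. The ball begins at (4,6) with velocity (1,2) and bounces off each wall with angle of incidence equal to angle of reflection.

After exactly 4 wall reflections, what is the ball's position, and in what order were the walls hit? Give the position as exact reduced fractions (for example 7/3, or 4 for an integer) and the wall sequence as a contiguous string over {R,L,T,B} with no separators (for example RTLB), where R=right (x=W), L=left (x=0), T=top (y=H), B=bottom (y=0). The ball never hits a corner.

1. t=1 → T at (5,8); v=(1,-2)
2. t=4 → B at (9,0); v=(1,2)
3. t=1 → R at (10,2); v=(-1,2)
4. t=3 → T at (7,8); v=(-1,-2)

Final position: (7,8)
Wall sequence: TBRT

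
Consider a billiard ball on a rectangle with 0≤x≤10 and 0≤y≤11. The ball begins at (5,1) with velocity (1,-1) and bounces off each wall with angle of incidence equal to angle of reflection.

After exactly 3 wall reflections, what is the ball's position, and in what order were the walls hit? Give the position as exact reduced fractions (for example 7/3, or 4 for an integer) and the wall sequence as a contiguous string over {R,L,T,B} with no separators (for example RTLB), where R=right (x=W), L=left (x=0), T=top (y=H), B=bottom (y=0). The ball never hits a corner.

1. t=1 → B at (6,0); v=(1,1)
2. t=4 → R at (10,4); v=(-1,1)
3. t=7 → T at (3,11); v=(-1,-1)

Final position: (3,11)
Wall sequence: BRT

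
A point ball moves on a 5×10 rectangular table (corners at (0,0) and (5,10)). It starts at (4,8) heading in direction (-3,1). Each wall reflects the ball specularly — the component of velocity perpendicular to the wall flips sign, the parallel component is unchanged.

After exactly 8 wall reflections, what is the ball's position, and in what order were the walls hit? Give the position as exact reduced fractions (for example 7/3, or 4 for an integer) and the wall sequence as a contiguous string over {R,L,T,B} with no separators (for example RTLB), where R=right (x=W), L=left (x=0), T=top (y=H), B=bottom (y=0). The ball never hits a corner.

1. t=4/3 → L at (0,28/3); v=(3,1)
2. t=2/3 → T at (2,10); v=(3,-1)
3. t=1 → R at (5,9); v=(-3,-1)
4. t=5/3 → L at (0,22/3); v=(3,-1)
5. t=5/3 → R at (5,17/3); v=(-3,-1)
6. t=5/3 → L at (0,4); v=(3,-1)
7. t=5/3 → R at (5,7/3); v=(-3,-1)
8. t=5/3 → L at (0,2/3); v=(3,-1)

Final position: (0,2/3)
Wall sequence: LTRLRLRL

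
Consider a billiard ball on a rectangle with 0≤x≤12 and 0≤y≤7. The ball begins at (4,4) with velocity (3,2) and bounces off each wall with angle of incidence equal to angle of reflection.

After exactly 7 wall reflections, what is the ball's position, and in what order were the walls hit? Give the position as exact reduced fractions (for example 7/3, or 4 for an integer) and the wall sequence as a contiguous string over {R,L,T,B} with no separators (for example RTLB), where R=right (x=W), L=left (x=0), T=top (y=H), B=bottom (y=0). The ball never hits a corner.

1. t=3/2 → T at (17/2,7); v=(3,-2)
2. t=7/6 → R at (12,14/3); v=(-3,-2)
3. t=7/3 → B at (5,0); v=(-3,2)
4. t=5/3 → L at (0,10/3); v=(3,2)
5. t=11/6 → T at (11/2,7); v=(3,-2)
6. t=13/6 → R at (12,8/3); v=(-3,-2)
7. t=4/3 → B at (8,0); v=(-3,2)

Final position: (8,0)
Wall sequence: TRBLTRB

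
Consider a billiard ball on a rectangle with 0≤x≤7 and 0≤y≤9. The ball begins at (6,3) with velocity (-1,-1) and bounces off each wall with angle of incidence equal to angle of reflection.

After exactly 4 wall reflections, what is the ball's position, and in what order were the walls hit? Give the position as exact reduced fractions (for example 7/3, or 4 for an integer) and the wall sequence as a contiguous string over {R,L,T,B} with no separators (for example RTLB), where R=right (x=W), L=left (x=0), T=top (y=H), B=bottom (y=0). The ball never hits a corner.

1. t=3 → B at (3,0); v=(-1,1)
2. t=3 → L at (0,3); v=(1,1)
3. t=6 → T at (6,9); v=(1,-1)
4. t=1 → R at (7,8); v=(-1,-1)

Final position: (7,8)
Wall sequence: BLTR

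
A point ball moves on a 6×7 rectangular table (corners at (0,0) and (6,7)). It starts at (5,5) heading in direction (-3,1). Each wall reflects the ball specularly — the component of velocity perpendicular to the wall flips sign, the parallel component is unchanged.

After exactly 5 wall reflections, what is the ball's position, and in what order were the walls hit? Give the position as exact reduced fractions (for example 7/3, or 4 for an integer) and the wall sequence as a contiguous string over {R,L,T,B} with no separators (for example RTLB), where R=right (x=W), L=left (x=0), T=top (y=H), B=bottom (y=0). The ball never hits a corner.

Final position: (6,4/3)
Wall sequence: LTRLR

1. t=5/3 → L at (0,20/3); v=(3,1)
2. t=1/3 → T at (1,7); v=(3,-1)
3. t=5/3 → R at (6,16/3); v=(-3,-1)
4. t=2 → L at (0,10/3); v=(3,-1)
5. t=2 → R at (6,4/3); v=(-3,-1)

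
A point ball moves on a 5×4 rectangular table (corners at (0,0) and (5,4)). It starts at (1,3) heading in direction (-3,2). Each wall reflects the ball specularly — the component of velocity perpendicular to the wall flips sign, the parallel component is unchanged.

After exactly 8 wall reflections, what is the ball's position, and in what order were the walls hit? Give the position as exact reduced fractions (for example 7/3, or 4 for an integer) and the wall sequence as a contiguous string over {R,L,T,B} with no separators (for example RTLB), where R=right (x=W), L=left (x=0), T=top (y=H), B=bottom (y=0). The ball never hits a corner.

1. t=1/3 → L at (0,11/3); v=(3,2)
2. t=1/6 → T at (1/2,4); v=(3,-2)
3. t=3/2 → R at (5,1); v=(-3,-2)
4. t=1/2 → B at (7/2,0); v=(-3,2)
5. t=7/6 → L at (0,7/3); v=(3,2)
6. t=5/6 → T at (5/2,4); v=(3,-2)
7. t=5/6 → R at (5,7/3); v=(-3,-2)
8. t=7/6 → B at (3/2,0); v=(-3,2)

Final position: (3/2,0)
Wall sequence: LTRBLTRB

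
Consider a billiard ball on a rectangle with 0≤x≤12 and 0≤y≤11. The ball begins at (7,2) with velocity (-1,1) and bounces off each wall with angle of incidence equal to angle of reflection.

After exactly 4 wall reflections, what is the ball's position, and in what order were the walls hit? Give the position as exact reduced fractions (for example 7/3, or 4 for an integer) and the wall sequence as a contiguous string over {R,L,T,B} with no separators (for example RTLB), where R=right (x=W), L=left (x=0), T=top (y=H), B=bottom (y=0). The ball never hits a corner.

1. t=7 → L at (0,9); v=(1,1)
2. t=2 → T at (2,11); v=(1,-1)
3. t=10 → R at (12,1); v=(-1,-1)
4. t=1 → B at (11,0); v=(-1,1)

Final position: (11,0)
Wall sequence: LTRB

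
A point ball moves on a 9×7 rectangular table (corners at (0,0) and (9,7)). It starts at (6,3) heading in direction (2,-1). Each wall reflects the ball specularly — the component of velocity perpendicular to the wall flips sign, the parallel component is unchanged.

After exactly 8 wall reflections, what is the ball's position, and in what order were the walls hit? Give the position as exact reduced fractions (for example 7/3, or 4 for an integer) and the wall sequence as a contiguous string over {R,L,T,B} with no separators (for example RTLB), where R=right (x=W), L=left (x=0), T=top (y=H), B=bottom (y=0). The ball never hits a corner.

1. t=3/2 → R at (9,3/2); v=(-2,-1)
2. t=3/2 → B at (6,0); v=(-2,1)
3. t=3 → L at (0,3); v=(2,1)
4. t=4 → T at (8,7); v=(2,-1)
5. t=1/2 → R at (9,13/2); v=(-2,-1)
6. t=9/2 → L at (0,2); v=(2,-1)
7. t=2 → B at (4,0); v=(2,1)
8. t=5/2 → R at (9,5/2); v=(-2,1)

Final position: (9,5/2)
Wall sequence: RBLTRLBR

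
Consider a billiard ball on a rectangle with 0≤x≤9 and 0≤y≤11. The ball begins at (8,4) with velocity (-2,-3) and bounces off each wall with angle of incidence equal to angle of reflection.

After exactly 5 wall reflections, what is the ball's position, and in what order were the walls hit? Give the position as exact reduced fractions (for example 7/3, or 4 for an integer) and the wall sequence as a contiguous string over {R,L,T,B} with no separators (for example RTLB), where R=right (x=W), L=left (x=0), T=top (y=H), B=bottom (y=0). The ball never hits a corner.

1. t=4/3 → B at (16/3,0); v=(-2,3)
2. t=8/3 → L at (0,8); v=(2,3)
3. t=1 → T at (2,11); v=(2,-3)
4. t=7/2 → R at (9,1/2); v=(-2,-3)
5. t=1/6 → B at (26/3,0); v=(-2,3)

Final position: (26/3,0)
Wall sequence: BLTRB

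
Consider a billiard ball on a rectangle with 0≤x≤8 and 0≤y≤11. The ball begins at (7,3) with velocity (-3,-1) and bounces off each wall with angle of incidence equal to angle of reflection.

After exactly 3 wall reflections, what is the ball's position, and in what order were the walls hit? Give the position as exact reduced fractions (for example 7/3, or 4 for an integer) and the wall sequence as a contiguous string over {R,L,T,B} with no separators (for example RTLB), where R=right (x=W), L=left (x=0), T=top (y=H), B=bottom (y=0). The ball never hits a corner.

Final position: (8,2)
Wall sequence: LBR

1. t=7/3 → L at (0,2/3); v=(3,-1)
2. t=2/3 → B at (2,0); v=(3,1)
3. t=2 → R at (8,2); v=(-3,1)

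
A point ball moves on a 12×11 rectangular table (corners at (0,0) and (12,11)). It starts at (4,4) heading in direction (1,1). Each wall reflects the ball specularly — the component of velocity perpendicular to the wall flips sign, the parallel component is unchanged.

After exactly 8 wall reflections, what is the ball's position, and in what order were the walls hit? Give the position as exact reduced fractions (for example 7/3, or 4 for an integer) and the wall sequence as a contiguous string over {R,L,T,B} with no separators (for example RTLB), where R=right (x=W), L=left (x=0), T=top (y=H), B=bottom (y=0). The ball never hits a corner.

1. t=7 → T at (11,11); v=(1,-1)
2. t=1 → R at (12,10); v=(-1,-1)
3. t=10 → B at (2,0); v=(-1,1)
4. t=2 → L at (0,2); v=(1,1)
5. t=9 → T at (9,11); v=(1,-1)
6. t=3 → R at (12,8); v=(-1,-1)
7. t=8 → B at (4,0); v=(-1,1)
8. t=4 → L at (0,4); v=(1,1)

Final position: (0,4)
Wall sequence: TRBLTRBL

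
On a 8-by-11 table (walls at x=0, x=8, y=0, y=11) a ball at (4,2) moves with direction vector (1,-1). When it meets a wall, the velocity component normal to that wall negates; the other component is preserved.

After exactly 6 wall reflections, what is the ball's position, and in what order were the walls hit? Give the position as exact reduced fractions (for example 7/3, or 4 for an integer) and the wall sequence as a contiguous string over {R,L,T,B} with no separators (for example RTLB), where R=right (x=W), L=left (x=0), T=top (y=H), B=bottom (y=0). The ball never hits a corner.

1. t=2 → B at (6,0); v=(1,1)
2. t=2 → R at (8,2); v=(-1,1)
3. t=8 → L at (0,10); v=(1,1)
4. t=1 → T at (1,11); v=(1,-1)
5. t=7 → R at (8,4); v=(-1,-1)
6. t=4 → B at (4,0); v=(-1,1)

Final position: (4,0)
Wall sequence: BRLTRB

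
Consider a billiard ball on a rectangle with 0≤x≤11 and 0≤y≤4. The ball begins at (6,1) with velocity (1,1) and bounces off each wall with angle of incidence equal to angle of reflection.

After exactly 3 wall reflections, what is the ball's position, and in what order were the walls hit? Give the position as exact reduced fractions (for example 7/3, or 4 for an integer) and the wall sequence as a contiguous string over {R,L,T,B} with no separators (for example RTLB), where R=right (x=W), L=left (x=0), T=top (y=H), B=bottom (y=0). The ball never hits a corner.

Final position: (9,0)
Wall sequence: TRB

1. t=3 → T at (9,4); v=(1,-1)
2. t=2 → R at (11,2); v=(-1,-1)
3. t=2 → B at (9,0); v=(-1,1)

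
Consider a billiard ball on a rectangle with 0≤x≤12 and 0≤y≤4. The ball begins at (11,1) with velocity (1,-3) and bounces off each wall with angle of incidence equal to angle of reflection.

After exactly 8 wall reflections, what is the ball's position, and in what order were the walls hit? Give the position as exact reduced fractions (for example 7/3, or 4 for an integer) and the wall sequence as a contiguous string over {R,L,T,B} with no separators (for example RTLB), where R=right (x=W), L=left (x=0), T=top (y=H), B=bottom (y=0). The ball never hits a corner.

Final position: (14/3,0)
Wall sequence: BRTBTBTB

1. t=1/3 → B at (34/3,0); v=(1,3)
2. t=2/3 → R at (12,2); v=(-1,3)
3. t=2/3 → T at (34/3,4); v=(-1,-3)
4. t=4/3 → B at (10,0); v=(-1,3)
5. t=4/3 → T at (26/3,4); v=(-1,-3)
6. t=4/3 → B at (22/3,0); v=(-1,3)
7. t=4/3 → T at (6,4); v=(-1,-3)
8. t=4/3 → B at (14/3,0); v=(-1,3)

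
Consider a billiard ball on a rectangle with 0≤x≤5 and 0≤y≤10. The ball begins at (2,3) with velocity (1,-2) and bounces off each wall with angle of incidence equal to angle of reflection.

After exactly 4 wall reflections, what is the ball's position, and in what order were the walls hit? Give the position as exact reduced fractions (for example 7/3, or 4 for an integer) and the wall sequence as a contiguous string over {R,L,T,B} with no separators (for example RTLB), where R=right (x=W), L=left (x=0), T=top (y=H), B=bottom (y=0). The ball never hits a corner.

Final position: (0,7)
Wall sequence: BRTL

1. t=3/2 → B at (7/2,0); v=(1,2)
2. t=3/2 → R at (5,3); v=(-1,2)
3. t=7/2 → T at (3/2,10); v=(-1,-2)
4. t=3/2 → L at (0,7); v=(1,-2)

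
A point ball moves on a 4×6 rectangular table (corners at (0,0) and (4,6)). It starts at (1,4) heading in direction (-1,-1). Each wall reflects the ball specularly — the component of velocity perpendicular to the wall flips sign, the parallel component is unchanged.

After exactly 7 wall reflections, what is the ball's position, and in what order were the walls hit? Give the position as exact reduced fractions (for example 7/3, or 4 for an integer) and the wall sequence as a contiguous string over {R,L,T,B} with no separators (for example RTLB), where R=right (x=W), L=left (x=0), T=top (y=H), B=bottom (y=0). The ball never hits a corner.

Final position: (1,0)
Wall sequence: LBRLTRB

1. t=1 → L at (0,3); v=(1,-1)
2. t=3 → B at (3,0); v=(1,1)
3. t=1 → R at (4,1); v=(-1,1)
4. t=4 → L at (0,5); v=(1,1)
5. t=1 → T at (1,6); v=(1,-1)
6. t=3 → R at (4,3); v=(-1,-1)
7. t=3 → B at (1,0); v=(-1,1)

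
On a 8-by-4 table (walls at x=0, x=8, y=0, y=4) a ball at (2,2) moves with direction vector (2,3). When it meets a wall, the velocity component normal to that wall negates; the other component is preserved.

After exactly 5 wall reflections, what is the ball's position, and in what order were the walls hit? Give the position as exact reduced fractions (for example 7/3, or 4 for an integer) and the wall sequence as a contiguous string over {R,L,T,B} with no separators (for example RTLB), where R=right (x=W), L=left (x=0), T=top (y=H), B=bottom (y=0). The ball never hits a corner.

1. t=2/3 → T at (10/3,4); v=(2,-3)
2. t=4/3 → B at (6,0); v=(2,3)
3. t=1 → R at (8,3); v=(-2,3)
4. t=1/3 → T at (22/3,4); v=(-2,-3)
5. t=4/3 → B at (14/3,0); v=(-2,3)

Final position: (14/3,0)
Wall sequence: TBRTB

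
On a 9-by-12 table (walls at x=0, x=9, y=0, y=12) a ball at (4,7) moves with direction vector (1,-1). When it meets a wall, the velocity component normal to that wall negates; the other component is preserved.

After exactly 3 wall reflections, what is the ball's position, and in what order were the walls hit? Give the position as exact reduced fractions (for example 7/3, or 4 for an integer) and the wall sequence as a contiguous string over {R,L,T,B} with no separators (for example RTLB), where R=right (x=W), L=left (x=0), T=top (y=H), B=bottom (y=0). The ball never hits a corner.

Final position: (0,7)
Wall sequence: RBL

1. t=5 → R at (9,2); v=(-1,-1)
2. t=2 → B at (7,0); v=(-1,1)
3. t=7 → L at (0,7); v=(1,1)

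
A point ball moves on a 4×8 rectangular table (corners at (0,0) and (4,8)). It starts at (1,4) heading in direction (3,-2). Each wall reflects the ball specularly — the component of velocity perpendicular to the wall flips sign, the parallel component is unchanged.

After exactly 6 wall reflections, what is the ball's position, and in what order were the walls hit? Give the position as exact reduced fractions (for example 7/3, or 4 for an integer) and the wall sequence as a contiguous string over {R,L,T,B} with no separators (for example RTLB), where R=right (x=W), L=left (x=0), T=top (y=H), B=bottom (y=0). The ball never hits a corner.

1. t=1 → R at (4,2); v=(-3,-2)
2. t=1 → B at (1,0); v=(-3,2)
3. t=1/3 → L at (0,2/3); v=(3,2)
4. t=4/3 → R at (4,10/3); v=(-3,2)
5. t=4/3 → L at (0,6); v=(3,2)
6. t=1 → T at (3,8); v=(3,-2)

Final position: (3,8)
Wall sequence: RBLRLT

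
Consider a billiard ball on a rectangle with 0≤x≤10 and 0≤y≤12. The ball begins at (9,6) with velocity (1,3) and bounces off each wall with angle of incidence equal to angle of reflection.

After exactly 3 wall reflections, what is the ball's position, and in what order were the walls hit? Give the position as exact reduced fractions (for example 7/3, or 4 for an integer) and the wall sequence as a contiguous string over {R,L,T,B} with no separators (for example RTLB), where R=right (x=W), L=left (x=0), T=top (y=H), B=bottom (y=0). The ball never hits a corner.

1. t=1 → R at (10,9); v=(-1,3)
2. t=1 → T at (9,12); v=(-1,-3)
3. t=4 → B at (5,0); v=(-1,3)

Final position: (5,0)
Wall sequence: RTB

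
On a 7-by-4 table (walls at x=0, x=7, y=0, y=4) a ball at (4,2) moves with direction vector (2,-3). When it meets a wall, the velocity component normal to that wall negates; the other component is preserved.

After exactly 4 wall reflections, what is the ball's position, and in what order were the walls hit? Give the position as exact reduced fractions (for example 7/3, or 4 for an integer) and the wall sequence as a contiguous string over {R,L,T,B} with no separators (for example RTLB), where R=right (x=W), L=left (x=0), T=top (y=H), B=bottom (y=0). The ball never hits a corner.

1. t=2/3 → B at (16/3,0); v=(2,3)
2. t=5/6 → R at (7,5/2); v=(-2,3)
3. t=1/2 → T at (6,4); v=(-2,-3)
4. t=4/3 → B at (10/3,0); v=(-2,3)

Final position: (10/3,0)
Wall sequence: BRTB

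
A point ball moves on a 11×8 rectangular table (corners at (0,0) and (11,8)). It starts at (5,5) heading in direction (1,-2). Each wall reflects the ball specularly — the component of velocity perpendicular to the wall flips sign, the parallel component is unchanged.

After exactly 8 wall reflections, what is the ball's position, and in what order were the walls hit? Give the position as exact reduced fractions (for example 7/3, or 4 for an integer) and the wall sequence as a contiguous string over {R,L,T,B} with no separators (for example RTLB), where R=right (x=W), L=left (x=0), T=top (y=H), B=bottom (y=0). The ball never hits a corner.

Final position: (11/2,8)
Wall sequence: BRTBTLBT

1. t=5/2 → B at (15/2,0); v=(1,2)
2. t=7/2 → R at (11,7); v=(-1,2)
3. t=1/2 → T at (21/2,8); v=(-1,-2)
4. t=4 → B at (13/2,0); v=(-1,2)
5. t=4 → T at (5/2,8); v=(-1,-2)
6. t=5/2 → L at (0,3); v=(1,-2)
7. t=3/2 → B at (3/2,0); v=(1,2)
8. t=4 → T at (11/2,8); v=(1,-2)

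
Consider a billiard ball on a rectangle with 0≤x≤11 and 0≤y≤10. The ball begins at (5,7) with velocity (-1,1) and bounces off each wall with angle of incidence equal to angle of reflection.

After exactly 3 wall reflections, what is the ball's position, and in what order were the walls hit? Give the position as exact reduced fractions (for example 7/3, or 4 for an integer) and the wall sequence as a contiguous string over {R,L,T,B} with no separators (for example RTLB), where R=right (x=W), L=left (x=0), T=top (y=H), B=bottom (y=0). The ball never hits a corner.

Final position: (8,0)
Wall sequence: TLB

1. t=3 → T at (2,10); v=(-1,-1)
2. t=2 → L at (0,8); v=(1,-1)
3. t=8 → B at (8,0); v=(1,1)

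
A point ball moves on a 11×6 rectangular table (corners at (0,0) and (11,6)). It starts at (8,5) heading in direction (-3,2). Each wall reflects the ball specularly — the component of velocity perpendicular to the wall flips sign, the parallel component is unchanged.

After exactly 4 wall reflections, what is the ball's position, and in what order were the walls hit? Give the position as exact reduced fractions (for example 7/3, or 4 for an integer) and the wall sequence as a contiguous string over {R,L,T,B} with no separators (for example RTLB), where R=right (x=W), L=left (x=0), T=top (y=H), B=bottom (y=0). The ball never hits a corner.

1. t=1/2 → T at (13/2,6); v=(-3,-2)
2. t=13/6 → L at (0,5/3); v=(3,-2)
3. t=5/6 → B at (5/2,0); v=(3,2)
4. t=17/6 → R at (11,17/3); v=(-3,2)

Final position: (11,17/3)
Wall sequence: TLBR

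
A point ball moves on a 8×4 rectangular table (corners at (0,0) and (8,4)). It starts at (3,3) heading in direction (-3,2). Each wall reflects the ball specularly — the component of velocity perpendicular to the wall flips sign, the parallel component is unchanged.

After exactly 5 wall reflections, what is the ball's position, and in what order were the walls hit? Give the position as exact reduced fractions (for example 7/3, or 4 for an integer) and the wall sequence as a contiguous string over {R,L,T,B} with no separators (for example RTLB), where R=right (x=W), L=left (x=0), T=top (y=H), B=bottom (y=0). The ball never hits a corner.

1. t=1/2 → T at (3/2,4); v=(-3,-2)
2. t=1/2 → L at (0,3); v=(3,-2)
3. t=3/2 → B at (9/2,0); v=(3,2)
4. t=7/6 → R at (8,7/3); v=(-3,2)
5. t=5/6 → T at (11/2,4); v=(-3,-2)

Final position: (11/2,4)
Wall sequence: TLBRT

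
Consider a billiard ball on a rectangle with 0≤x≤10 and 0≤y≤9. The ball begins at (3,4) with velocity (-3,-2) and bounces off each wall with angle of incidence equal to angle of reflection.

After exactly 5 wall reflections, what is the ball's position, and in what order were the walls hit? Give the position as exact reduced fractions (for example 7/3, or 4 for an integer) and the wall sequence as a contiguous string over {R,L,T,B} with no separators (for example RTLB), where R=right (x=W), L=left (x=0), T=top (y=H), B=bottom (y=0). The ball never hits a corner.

1. t=1 → L at (0,2); v=(3,-2)
2. t=1 → B at (3,0); v=(3,2)
3. t=7/3 → R at (10,14/3); v=(-3,2)
4. t=13/6 → T at (7/2,9); v=(-3,-2)
5. t=7/6 → L at (0,20/3); v=(3,-2)

Final position: (0,20/3)
Wall sequence: LBRTL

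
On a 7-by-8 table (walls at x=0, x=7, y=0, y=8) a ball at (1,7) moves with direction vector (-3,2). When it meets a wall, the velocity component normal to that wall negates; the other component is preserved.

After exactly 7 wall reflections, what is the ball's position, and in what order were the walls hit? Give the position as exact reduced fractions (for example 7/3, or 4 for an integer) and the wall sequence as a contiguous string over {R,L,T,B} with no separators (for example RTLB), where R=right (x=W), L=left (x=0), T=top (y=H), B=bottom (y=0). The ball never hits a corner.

1. t=1/3 → L at (0,23/3); v=(3,2)
2. t=1/6 → T at (1/2,8); v=(3,-2)
3. t=13/6 → R at (7,11/3); v=(-3,-2)
4. t=11/6 → B at (3/2,0); v=(-3,2)
5. t=1/2 → L at (0,1); v=(3,2)
6. t=7/3 → R at (7,17/3); v=(-3,2)
7. t=7/6 → T at (7/2,8); v=(-3,-2)

Final position: (7/2,8)
Wall sequence: LTRBLRT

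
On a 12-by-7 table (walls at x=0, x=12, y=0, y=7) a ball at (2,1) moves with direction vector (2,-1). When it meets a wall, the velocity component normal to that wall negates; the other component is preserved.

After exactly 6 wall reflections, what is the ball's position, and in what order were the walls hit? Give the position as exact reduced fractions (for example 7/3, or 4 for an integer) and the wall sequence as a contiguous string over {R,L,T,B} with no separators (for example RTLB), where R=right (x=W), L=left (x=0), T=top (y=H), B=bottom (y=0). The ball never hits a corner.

Final position: (12,2)
Wall sequence: BRTLBR

1. t=1 → B at (4,0); v=(2,1)
2. t=4 → R at (12,4); v=(-2,1)
3. t=3 → T at (6,7); v=(-2,-1)
4. t=3 → L at (0,4); v=(2,-1)
5. t=4 → B at (8,0); v=(2,1)
6. t=2 → R at (12,2); v=(-2,1)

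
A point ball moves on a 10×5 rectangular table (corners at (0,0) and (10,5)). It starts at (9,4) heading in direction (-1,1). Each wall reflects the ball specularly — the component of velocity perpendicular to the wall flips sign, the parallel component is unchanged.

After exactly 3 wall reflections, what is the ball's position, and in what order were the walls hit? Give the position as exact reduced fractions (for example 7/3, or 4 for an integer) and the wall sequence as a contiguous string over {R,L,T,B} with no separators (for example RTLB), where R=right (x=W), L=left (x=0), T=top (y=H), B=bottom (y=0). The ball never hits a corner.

Final position: (0,3)
Wall sequence: TBL

1. t=1 → T at (8,5); v=(-1,-1)
2. t=5 → B at (3,0); v=(-1,1)
3. t=3 → L at (0,3); v=(1,1)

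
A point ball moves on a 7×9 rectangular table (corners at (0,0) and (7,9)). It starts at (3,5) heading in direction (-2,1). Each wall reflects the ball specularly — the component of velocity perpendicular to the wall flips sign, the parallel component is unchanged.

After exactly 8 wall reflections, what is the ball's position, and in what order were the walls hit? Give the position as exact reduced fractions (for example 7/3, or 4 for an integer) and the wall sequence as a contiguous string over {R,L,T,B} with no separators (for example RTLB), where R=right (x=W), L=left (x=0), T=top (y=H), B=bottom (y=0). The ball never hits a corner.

Final position: (7,6)
Wall sequence: LTRLRBLR

1. t=3/2 → L at (0,13/2); v=(2,1)
2. t=5/2 → T at (5,9); v=(2,-1)
3. t=1 → R at (7,8); v=(-2,-1)
4. t=7/2 → L at (0,9/2); v=(2,-1)
5. t=7/2 → R at (7,1); v=(-2,-1)
6. t=1 → B at (5,0); v=(-2,1)
7. t=5/2 → L at (0,5/2); v=(2,1)
8. t=7/2 → R at (7,6); v=(-2,1)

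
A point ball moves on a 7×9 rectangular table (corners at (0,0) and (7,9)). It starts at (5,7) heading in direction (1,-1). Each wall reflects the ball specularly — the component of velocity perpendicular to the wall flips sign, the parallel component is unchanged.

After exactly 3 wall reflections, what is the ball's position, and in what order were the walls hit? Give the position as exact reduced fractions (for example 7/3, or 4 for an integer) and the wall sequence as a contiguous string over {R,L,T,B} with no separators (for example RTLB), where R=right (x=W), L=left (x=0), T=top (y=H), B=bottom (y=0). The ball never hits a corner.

1. t=2 → R at (7,5); v=(-1,-1)
2. t=5 → B at (2,0); v=(-1,1)
3. t=2 → L at (0,2); v=(1,1)

Final position: (0,2)
Wall sequence: RBL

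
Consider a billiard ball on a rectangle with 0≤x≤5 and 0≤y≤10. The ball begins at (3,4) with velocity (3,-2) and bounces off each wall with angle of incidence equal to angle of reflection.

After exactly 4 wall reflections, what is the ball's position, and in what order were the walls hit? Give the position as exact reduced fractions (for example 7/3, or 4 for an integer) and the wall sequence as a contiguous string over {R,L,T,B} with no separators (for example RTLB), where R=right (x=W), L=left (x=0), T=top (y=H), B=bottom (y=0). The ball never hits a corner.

1. t=2/3 → R at (5,8/3); v=(-3,-2)
2. t=4/3 → B at (1,0); v=(-3,2)
3. t=1/3 → L at (0,2/3); v=(3,2)
4. t=5/3 → R at (5,4); v=(-3,2)

Final position: (5,4)
Wall sequence: RBLR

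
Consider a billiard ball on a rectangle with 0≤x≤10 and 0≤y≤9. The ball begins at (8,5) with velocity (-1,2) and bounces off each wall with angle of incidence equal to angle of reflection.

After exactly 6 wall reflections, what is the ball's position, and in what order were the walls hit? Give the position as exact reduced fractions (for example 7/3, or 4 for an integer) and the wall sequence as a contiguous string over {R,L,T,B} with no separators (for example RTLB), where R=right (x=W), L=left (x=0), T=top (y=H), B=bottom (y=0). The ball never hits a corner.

Final position: (10,5)
Wall sequence: TBLTBR

1. t=2 → T at (6,9); v=(-1,-2)
2. t=9/2 → B at (3/2,0); v=(-1,2)
3. t=3/2 → L at (0,3); v=(1,2)
4. t=3 → T at (3,9); v=(1,-2)
5. t=9/2 → B at (15/2,0); v=(1,2)
6. t=5/2 → R at (10,5); v=(-1,2)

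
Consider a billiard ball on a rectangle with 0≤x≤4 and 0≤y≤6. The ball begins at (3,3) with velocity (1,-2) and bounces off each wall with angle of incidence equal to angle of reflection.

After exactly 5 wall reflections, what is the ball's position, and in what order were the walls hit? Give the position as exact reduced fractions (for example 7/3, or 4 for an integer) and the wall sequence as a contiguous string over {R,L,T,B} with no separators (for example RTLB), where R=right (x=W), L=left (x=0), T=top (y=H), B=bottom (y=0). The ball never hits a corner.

1. t=1 → R at (4,1); v=(-1,-2)
2. t=1/2 → B at (7/2,0); v=(-1,2)
3. t=3 → T at (1/2,6); v=(-1,-2)
4. t=1/2 → L at (0,5); v=(1,-2)
5. t=5/2 → B at (5/2,0); v=(1,2)

Final position: (5/2,0)
Wall sequence: RBTLB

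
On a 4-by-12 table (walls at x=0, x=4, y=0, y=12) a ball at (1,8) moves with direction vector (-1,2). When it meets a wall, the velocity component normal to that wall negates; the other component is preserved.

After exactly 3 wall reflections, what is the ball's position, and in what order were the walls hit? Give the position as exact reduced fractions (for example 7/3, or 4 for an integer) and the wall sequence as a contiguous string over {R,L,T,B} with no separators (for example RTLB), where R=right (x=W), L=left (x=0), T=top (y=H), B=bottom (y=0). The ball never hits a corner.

1. t=1 → L at (0,10); v=(1,2)
2. t=1 → T at (1,12); v=(1,-2)
3. t=3 → R at (4,6); v=(-1,-2)

Final position: (4,6)
Wall sequence: LTR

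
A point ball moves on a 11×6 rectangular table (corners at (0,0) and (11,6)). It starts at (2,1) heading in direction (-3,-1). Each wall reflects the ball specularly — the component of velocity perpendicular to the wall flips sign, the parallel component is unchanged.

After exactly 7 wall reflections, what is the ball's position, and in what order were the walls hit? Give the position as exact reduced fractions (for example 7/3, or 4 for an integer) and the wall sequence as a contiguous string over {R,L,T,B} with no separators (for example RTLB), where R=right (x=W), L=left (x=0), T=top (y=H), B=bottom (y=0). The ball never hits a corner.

1. t=2/3 → L at (0,1/3); v=(3,-1)
2. t=1/3 → B at (1,0); v=(3,1)
3. t=10/3 → R at (11,10/3); v=(-3,1)
4. t=8/3 → T at (3,6); v=(-3,-1)
5. t=1 → L at (0,5); v=(3,-1)
6. t=11/3 → R at (11,4/3); v=(-3,-1)
7. t=4/3 → B at (7,0); v=(-3,1)

Final position: (7,0)
Wall sequence: LBRTLRB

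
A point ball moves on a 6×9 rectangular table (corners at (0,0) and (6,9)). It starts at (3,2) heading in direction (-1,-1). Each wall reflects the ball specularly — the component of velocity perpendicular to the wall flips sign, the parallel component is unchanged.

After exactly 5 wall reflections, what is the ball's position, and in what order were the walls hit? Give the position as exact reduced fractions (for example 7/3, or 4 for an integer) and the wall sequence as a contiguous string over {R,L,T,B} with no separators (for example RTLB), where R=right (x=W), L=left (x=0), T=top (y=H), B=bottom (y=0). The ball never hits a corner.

1. t=2 → B at (1,0); v=(-1,1)
2. t=1 → L at (0,1); v=(1,1)
3. t=6 → R at (6,7); v=(-1,1)
4. t=2 → T at (4,9); v=(-1,-1)
5. t=4 → L at (0,5); v=(1,-1)

Final position: (0,5)
Wall sequence: BLRTL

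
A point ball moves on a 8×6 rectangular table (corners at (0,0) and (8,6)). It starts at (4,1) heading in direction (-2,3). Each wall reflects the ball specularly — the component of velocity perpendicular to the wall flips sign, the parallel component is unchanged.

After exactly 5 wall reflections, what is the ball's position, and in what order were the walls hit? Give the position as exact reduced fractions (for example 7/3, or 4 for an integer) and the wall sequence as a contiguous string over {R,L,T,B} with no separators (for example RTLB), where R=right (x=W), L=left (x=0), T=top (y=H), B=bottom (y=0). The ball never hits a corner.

1. t=5/3 → T at (2/3,6); v=(-2,-3)
2. t=1/3 → L at (0,5); v=(2,-3)
3. t=5/3 → B at (10/3,0); v=(2,3)
4. t=2 → T at (22/3,6); v=(2,-3)
5. t=1/3 → R at (8,5); v=(-2,-3)

Final position: (8,5)
Wall sequence: TLBTR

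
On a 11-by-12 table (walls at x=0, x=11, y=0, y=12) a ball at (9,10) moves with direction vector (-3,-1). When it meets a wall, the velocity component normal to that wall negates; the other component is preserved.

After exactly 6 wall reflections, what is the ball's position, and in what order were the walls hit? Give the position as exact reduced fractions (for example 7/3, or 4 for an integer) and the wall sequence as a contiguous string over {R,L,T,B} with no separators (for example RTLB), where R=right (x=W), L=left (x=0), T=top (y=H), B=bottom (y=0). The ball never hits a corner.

1. t=3 → L at (0,7); v=(3,-1)
2. t=11/3 → R at (11,10/3); v=(-3,-1)
3. t=10/3 → B at (1,0); v=(-3,1)
4. t=1/3 → L at (0,1/3); v=(3,1)
5. t=11/3 → R at (11,4); v=(-3,1)
6. t=11/3 → L at (0,23/3); v=(3,1)

Final position: (0,23/3)
Wall sequence: LRBLRL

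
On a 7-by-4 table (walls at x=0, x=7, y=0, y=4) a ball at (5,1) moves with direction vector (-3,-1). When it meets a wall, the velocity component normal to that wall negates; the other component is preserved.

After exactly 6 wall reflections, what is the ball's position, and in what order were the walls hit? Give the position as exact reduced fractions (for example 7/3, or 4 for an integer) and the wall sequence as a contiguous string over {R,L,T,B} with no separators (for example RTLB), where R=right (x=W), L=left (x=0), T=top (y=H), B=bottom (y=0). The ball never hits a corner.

1. t=1 → B at (2,0); v=(-3,1)
2. t=2/3 → L at (0,2/3); v=(3,1)
3. t=7/3 → R at (7,3); v=(-3,1)
4. t=1 → T at (4,4); v=(-3,-1)
5. t=4/3 → L at (0,8/3); v=(3,-1)
6. t=7/3 → R at (7,1/3); v=(-3,-1)

Final position: (7,1/3)
Wall sequence: BLRTLR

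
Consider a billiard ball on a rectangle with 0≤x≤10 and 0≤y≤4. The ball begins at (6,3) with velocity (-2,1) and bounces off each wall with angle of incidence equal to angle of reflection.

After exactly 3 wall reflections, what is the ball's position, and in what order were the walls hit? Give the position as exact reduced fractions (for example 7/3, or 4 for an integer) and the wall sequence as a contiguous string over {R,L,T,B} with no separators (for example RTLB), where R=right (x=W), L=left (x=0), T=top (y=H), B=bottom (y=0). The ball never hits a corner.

Final position: (4,0)
Wall sequence: TLB

1. t=1 → T at (4,4); v=(-2,-1)
2. t=2 → L at (0,2); v=(2,-1)
3. t=2 → B at (4,0); v=(2,1)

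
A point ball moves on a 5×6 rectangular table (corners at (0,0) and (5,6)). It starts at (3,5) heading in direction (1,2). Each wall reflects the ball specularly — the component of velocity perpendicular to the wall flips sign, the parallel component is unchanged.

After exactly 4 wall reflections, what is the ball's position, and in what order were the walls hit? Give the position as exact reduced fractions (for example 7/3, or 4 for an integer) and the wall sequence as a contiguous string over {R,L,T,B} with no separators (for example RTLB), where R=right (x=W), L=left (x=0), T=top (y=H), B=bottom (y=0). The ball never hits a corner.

Final position: (1/2,6)
Wall sequence: TRBT

1. t=1/2 → T at (7/2,6); v=(1,-2)
2. t=3/2 → R at (5,3); v=(-1,-2)
3. t=3/2 → B at (7/2,0); v=(-1,2)
4. t=3 → T at (1/2,6); v=(-1,-2)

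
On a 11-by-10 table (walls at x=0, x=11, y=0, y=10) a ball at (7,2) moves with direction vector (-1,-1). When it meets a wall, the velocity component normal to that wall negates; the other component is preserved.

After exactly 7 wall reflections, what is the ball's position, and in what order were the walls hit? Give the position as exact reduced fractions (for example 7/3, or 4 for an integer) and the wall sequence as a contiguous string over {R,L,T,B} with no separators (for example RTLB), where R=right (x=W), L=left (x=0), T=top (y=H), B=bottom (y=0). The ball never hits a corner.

1. t=2 → B at (5,0); v=(-1,1)
2. t=5 → L at (0,5); v=(1,1)
3. t=5 → T at (5,10); v=(1,-1)
4. t=6 → R at (11,4); v=(-1,-1)
5. t=4 → B at (7,0); v=(-1,1)
6. t=7 → L at (0,7); v=(1,1)
7. t=3 → T at (3,10); v=(1,-1)

Final position: (3,10)
Wall sequence: BLTRBLT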